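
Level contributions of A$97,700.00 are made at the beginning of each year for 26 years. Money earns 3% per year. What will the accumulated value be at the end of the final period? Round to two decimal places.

A$3,879,631.19

This is an annuity due: 26 deposits of A$97,700.00 at the beginning of each year.
Periodic rate r = 0.03 per year.
FV = PMT × [((1+r)^n − 1)/r] × (1+r) = 97,700 × [(1+r)^26 − 1] / r × (1+r) = A$3,879,631.19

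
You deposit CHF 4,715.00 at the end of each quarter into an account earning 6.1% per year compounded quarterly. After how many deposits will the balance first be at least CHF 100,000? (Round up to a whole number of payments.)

19 payments

Periodic rate r = 0.061/4 per quarter; n is counted in quarters.
Ordinary annuity FV: 100,000 = 4,715 × [((1+r)^n − 1)/r].
(1+r)^n = 1 + 100,000 × r / 4,715, so n = ln(1 + 100,000·r/4,715) / ln(1+r) = 18.52.
Round up to a whole number of payments: n = 19.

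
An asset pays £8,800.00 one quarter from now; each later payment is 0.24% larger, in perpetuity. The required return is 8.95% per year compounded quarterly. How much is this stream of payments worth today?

£440,550.69

Periodic rate r = 0.0895/4 per quarter.
Growing perpetuity (Gordon): PV = PMT₁ / (r − g) = 8,800 / (r − 0.0024) = £440,550.69.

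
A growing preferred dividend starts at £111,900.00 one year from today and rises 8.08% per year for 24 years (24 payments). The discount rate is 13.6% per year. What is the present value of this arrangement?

Periodic rate r = 0.136 per year.
Growing ordinary annuity: PV = PMT₁ × [1 − ((1+g)/(1+r))^n] / (r − g) = 111,900 × [1 − ((1+0.0808)/(1+r))^24] / (r − 0.0808) = £1,413,836.98.

£1,413,836.98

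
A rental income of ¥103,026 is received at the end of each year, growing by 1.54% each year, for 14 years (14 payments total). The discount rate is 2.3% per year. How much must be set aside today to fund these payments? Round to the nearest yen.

Periodic rate r = 0.023 per year.
Growing ordinary annuity: PV = PMT₁ × [1 − ((1+g)/(1+r))^n] / (r − g) = 103,026 × [1 − ((1+0.0154)/(1+r))^14] / (r − 0.0154) = ¥1,343,833.

¥1,343,833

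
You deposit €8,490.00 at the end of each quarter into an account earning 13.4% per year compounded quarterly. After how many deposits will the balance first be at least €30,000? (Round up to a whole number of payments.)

Periodic rate r = 0.134/4 per quarter; n is counted in quarters.
Ordinary annuity FV: 30,000 = 8,490 × [((1+r)^n − 1)/r].
(1+r)^n = 1 + 30,000 × r / 8,490, so n = ln(1 + 30,000·r/8,490) / ln(1+r) = 3.40.
Round up to a whole number of payments: n = 4.

4 payments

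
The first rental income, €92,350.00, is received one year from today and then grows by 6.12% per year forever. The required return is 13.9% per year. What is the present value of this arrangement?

€1,187,017.99

Periodic rate r = 0.139 per year.
Growing perpetuity (Gordon): PV = PMT₁ / (r − g) = 92,350 / (r − 0.0612) = €1,187,017.99.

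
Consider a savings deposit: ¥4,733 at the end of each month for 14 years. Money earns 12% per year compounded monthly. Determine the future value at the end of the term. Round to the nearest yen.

This is an ordinary annuity: 168 deposits of ¥4,733 at the end of each month.
Periodic rate r = 0.12/12 per month; n is counted in months.
FV = PMT × [((1+r)^n − 1)/r] = 4,733 × [(1+r)^168 − 1] / r = ¥2,045,115

¥2,045,115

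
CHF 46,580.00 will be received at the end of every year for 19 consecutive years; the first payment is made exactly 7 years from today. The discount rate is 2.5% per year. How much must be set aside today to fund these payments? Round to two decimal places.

CHF 601,638.97

Ordinary annuity of 19 payments, first payment at period 7.
Periodic rate r = 0.025 per year.
The ordinary-annuity PV formula values the stream one period before the first payment (period 6); discount that back 6 periods:
PV₀ = 46,580 × [1 − (1+r)^−19] / r × (1+r)^−6 = CHF 601,638.97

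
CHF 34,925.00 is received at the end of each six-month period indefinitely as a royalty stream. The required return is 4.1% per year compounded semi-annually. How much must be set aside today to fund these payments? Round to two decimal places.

Periodic rate r = 0.041/2 per half-year.
Level perpetuity: PV = PMT / r = 34,925 / (0.041/2) = CHF 1,703,658.54.

CHF 1,703,658.54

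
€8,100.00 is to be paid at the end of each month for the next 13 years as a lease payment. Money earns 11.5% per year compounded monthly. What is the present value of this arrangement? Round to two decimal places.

This is an ordinary annuity: 156 payments of €8,100.00 at the end of each month.
Periodic rate r = 0.115/12 per month; n is counted in months.
PV = PMT × [(1 − (1+r)^−n)/r] = 8,100 × [1 − (1+r)^−156] / r = €654,324.60

€654,324.60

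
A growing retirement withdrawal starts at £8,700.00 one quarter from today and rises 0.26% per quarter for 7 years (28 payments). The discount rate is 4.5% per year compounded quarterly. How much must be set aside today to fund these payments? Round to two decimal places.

Periodic rate r = 0.045/4 per quarter; n is counted in quarters.
Growing ordinary annuity: PV = PMT₁ × [1 − ((1+g)/(1+r))^n] / (r − g) = 8,700 × [1 − ((1+0.0026)/(1+r))^28] / (r − 0.0026) = £215,029.29.

£215,029.29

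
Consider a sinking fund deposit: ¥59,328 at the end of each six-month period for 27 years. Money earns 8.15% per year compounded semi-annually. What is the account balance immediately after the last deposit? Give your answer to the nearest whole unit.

¥11,128,679

This is an ordinary annuity: 54 deposits of ¥59,328 at the end of each six-month period.
Periodic rate r = 0.0815/2 per half-year; n is counted in half-years.
FV = PMT × [((1+r)^n − 1)/r] = 59,328 × [(1+r)^54 − 1] / r = ¥11,128,679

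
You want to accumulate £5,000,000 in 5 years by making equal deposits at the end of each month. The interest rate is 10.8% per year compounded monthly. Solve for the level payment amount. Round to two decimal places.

Level ordinary annuity; solve FV = PMT × [((1+r)^n − 1)/r] for PMT.
Periodic rate r = 0.108/12 per month; n is counted in months.
With n = 60: PMT = 5,000,000 / ([((1+r)^n − 1)/r]) = £63,214.07

£63,214.07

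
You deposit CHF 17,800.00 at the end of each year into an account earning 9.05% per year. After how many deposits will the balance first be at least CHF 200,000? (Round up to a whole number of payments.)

9 payments

Periodic rate r = 0.0905 per year.
Ordinary annuity FV: 200,000 = 17,800 × [((1+r)^n − 1)/r].
(1+r)^n = 1 + 200,000 × r / 17,800, so n = ln(1 + 200,000·r/17,800) / ln(1+r) = 8.10.
Round up to a whole number of payments: n = 9.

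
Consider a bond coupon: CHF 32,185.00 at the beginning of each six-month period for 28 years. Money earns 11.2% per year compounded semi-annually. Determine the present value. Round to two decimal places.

CHF 578,212.64

This is an annuity due: 56 payments of CHF 32,185.00 at the beginning of each six-month period.
Periodic rate r = 0.112/2 per half-year; n is counted in half-years.
PV = PMT × [(1 − (1+r)^−n)/r] × (1+r) = 32,185 × [1 − (1+r)^−56] / r × (1+r) = CHF 578,212.64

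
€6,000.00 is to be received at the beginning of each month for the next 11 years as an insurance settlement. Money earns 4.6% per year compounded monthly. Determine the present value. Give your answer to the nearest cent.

€623,009.88

This is an annuity due: 132 payments of €6,000.00 at the beginning of each month.
Periodic rate r = 0.046/12 per month; n is counted in months.
PV = PMT × [(1 − (1+r)^−n)/r] × (1+r) = 6,000 × [1 − (1+r)^−132] / r × (1+r) = €623,009.88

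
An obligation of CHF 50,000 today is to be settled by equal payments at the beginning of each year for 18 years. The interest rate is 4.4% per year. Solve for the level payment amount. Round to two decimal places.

CHF 3,907.23

Level annuity due; solve PV = PMT × [(1 − (1+r)^−n)/r] × (1+r) for PMT.
Periodic rate r = 0.044 per year.
With n = 18: PMT = 50,000 / ([(1 − (1+r)^−n)/r] × (1+r)) = CHF 3,907.23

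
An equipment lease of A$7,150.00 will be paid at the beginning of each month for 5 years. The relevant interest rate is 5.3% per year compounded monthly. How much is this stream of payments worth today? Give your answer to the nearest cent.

A$377,799.19

This is an annuity due: 60 payments of A$7,150.00 at the beginning of each month.
Periodic rate r = 0.053/12 per month; n is counted in months.
PV = PMT × [(1 − (1+r)^−n)/r] × (1+r) = 7,150 × [1 − (1+r)^−60] / r × (1+r) = A$377,799.19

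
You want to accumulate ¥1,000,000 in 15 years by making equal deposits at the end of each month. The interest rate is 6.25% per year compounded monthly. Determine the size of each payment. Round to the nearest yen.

¥3,366

Level ordinary annuity; solve FV = PMT × [((1+r)^n − 1)/r] for PMT.
Periodic rate r = 0.0625/12 per month; n is counted in months.
With n = 180: PMT = 1,000,000 / ([((1+r)^n − 1)/r]) = ¥3,366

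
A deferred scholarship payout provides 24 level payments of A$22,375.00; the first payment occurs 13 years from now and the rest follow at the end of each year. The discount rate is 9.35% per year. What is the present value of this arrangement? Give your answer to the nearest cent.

A$72,287.81

Ordinary annuity of 24 payments, first payment at period 13.
Periodic rate r = 0.0935 per year.
The ordinary-annuity PV formula values the stream one period before the first payment (period 12); discount that back 12 periods:
PV₀ = 22,375 × [1 − (1+r)^−24] / r × (1+r)^−12 = A$72,287.81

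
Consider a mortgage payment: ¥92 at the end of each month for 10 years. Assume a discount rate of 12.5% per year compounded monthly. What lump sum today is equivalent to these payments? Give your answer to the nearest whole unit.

This is an ordinary annuity: 120 payments of ¥92 at the end of each month.
Periodic rate r = 0.125/12 per month; n is counted in months.
PV = PMT × [(1 − (1+r)^−n)/r] = 92 × [1 − (1+r)^−120] / r = ¥6,285

¥6,285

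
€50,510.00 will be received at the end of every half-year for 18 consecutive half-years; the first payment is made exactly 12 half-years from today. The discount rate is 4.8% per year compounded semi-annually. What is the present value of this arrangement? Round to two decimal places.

€563,356.56

Ordinary annuity of 18 payments, first payment at period 12.
Periodic rate r = 0.048/2 per half-year; n is counted in half-years.
The ordinary-annuity PV formula values the stream one period before the first payment (period 11); discount that back 11 periods:
PV₀ = 50,510 × [1 − (1+r)^−18] / r × (1+r)^−11 = €563,356.56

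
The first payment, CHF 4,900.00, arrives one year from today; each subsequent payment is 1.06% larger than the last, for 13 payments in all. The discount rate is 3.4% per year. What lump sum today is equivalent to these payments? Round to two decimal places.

Periodic rate r = 0.034 per year.
Growing ordinary annuity: PV = PMT₁ × [1 − ((1+g)/(1+r))^n] / (r − g) = 4,900 × [1 − ((1+0.0106)/(1+r))^13] / (r − 0.0106) = CHF 53,896.82.

CHF 53,896.82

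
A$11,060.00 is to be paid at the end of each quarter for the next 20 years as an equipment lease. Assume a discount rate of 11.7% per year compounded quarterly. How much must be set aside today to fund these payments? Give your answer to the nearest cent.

This is an ordinary annuity: 80 payments of A$11,060.00 at the end of each quarter.
Periodic rate r = 0.117/4 per quarter; n is counted in quarters.
PV = PMT × [(1 − (1+r)^−n)/r] = 11,060 × [1 − (1+r)^−80] / r = A$340,452.82

A$340,452.82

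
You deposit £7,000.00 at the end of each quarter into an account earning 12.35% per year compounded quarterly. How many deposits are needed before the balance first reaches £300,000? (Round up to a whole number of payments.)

Periodic rate r = 0.1235/4 per quarter; n is counted in quarters.
Ordinary annuity FV: 300,000 = 7,000 × [((1+r)^n − 1)/r].
(1+r)^n = 1 + 300,000 × r / 7,000, so n = ln(1 + 300,000·r/7,000) / ln(1+r) = 27.72.
Round up to a whole number of payments: n = 28.

28 payments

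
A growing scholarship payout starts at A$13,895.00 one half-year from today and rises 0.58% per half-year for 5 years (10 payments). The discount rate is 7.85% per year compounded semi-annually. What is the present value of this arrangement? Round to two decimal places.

Periodic rate r = 0.0785/2 per half-year; n is counted in half-years.
Growing ordinary annuity: PV = PMT₁ × [1 − ((1+g)/(1+r))^n] / (r − g) = 13,895 × [1 − ((1+0.0058)/(1+r))^10] / (r − 0.0058) = A$115,908.81.

A$115,908.81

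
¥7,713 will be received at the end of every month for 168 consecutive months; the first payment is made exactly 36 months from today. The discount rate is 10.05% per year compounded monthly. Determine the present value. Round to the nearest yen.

Ordinary annuity of 168 payments, first payment at period 36.
Periodic rate r = 0.1005/12 per month; n is counted in months.
The ordinary-annuity PV formula values the stream one period before the first payment (period 35); discount that back 35 periods:
PV₀ = 7,713 × [1 − (1+r)^−168] / r × (1+r)^−35 = ¥518,389

¥518,389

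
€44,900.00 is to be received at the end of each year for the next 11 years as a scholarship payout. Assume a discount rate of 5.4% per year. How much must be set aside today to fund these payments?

This is an ordinary annuity: 11 payments of €44,900.00 at the end of each year.
Periodic rate r = 0.054 per year.
PV = PMT × [(1 − (1+r)^−n)/r] = 44,900 × [1 − (1+r)^−11] / r = €365,245.42

€365,245.42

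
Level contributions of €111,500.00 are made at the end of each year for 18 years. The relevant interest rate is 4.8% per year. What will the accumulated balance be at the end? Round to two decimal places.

€3,078,861.16

This is an ordinary annuity: 18 deposits of €111,500.00 at the end of each year.
Periodic rate r = 0.048 per year.
FV = PMT × [((1+r)^n − 1)/r] = 111,500 × [(1+r)^18 − 1] / r = €3,078,861.16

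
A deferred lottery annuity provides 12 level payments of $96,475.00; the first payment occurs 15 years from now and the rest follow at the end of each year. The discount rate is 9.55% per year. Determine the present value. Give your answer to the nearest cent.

Ordinary annuity of 12 payments, first payment at period 15.
Periodic rate r = 0.0955 per year.
The ordinary-annuity PV formula values the stream one period before the first payment (period 14); discount that back 14 periods:
PV₀ = 96,475 × [1 − (1+r)^−12] / r × (1+r)^−14 = $187,438.05

$187,438.05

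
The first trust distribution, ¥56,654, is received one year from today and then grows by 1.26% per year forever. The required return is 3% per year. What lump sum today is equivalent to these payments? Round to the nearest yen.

Periodic rate r = 0.03 per year.
Growing perpetuity (Gordon): PV = PMT₁ / (r − g) = 56,654 / (r − 0.0126) = ¥3,255,977.

¥3,255,977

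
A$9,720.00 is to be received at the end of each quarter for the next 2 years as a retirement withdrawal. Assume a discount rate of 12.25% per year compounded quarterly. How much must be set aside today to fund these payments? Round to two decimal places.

This is an ordinary annuity: 8 payments of A$9,720.00 at the end of each quarter.
Periodic rate r = 0.1225/4 per quarter; n is counted in quarters.
PV = PMT × [(1 − (1+r)^−n)/r] = 9,720 × [1 − (1+r)^−8] / r = A$68,051.87

A$68,051.87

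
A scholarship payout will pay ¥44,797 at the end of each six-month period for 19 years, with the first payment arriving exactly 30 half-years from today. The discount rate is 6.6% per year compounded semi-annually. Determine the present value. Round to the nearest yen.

Ordinary annuity of 38 payments, first payment at period 30.
Periodic rate r = 0.066/2 per half-year; n is counted in half-years.
The ordinary-annuity PV formula values the stream one period before the first payment (period 29); discount that back 29 periods:
PV₀ = 44,797 × [1 − (1+r)^−38] / r × (1+r)^−29 = ¥375,276

¥375,276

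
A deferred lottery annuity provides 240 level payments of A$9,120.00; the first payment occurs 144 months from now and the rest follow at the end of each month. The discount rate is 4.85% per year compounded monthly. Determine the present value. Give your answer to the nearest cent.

A$786,050.53

Ordinary annuity of 240 payments, first payment at period 144.
Periodic rate r = 0.0485/12 per month; n is counted in months.
The ordinary-annuity PV formula values the stream one period before the first payment (period 143); discount that back 143 periods:
PV₀ = 9,120 × [1 − (1+r)^−240] / r × (1+r)^−143 = A$786,050.53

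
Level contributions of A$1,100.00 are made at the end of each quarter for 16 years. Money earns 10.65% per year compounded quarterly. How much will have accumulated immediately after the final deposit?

This is an ordinary annuity: 64 deposits of A$1,100.00 at the end of each quarter.
Periodic rate r = 0.1065/4 per quarter; n is counted in quarters.
FV = PMT × [((1+r)^n − 1)/r] = 1,100 × [(1+r)^64 − 1] / r = A$180,740.45

A$180,740.45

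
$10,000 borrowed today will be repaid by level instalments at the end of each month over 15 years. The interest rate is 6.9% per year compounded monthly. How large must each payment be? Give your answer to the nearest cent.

Level ordinary annuity; solve PV = PMT × [(1 − (1+r)^−n)/r] for PMT.
Periodic rate r = 0.069/12 per month; n is counted in months.
With n = 180: PMT = 10,000 / ([(1 − (1+r)^−n)/r]) = $89.32

$89.32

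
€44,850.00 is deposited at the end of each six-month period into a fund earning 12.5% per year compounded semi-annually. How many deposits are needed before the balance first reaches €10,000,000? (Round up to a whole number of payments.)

Periodic rate r = 0.125/2 per half-year; n is counted in half-years.
Ordinary annuity FV: 10,000,000 = 44,850 × [((1+r)^n − 1)/r].
(1+r)^n = 1 + 10,000,000 × r / 44,850, so n = ln(1 + 10,000,000·r/44,850) / ln(1+r) = 44.60.
Round up to a whole number of payments: n = 45.

45 payments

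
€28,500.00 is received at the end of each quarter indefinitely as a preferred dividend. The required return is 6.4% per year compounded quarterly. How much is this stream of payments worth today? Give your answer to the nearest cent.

Periodic rate r = 0.064/4 per quarter.
Level perpetuity: PV = PMT / r = 28,500 / (0.064/4) = €1,781,250.00.

€1,781,250.00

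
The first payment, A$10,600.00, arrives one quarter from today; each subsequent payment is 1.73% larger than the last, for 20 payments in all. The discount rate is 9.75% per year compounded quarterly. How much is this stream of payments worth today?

Periodic rate r = 0.0975/4 per quarter; n is counted in quarters.
Growing ordinary annuity: PV = PMT₁ × [1 − ((1+g)/(1+r))^n] / (r − g) = 10,600 × [1 − ((1+0.0173)/(1+r))^20] / (r − 0.0173) = A$193,923.01.

A$193,923.01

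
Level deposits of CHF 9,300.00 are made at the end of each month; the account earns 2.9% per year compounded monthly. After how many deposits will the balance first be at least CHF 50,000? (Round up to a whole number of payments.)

6 payments

Periodic rate r = 0.029/12 per month; n is counted in months.
Ordinary annuity FV: 50,000 = 9,300 × [((1+r)^n − 1)/r].
(1+r)^n = 1 + 50,000 × r / 9,300, so n = ln(1 + 50,000·r/9,300) / ln(1+r) = 5.35.
Round up to a whole number of payments: n = 6.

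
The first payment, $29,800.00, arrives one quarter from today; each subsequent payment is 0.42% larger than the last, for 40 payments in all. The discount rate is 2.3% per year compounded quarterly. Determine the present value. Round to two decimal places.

Periodic rate r = 0.023/4 per quarter; n is counted in quarters.
Growing ordinary annuity: PV = PMT₁ × [1 − ((1+g)/(1+r))^n] / (r − g) = 29,800 × [1 − ((1+0.0042)/(1+r))^40] / (r − 0.0042) = $1,150,253.25.

$1,150,253.25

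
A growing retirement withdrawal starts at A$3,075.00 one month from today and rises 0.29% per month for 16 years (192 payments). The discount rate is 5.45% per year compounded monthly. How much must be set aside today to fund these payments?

Periodic rate r = 0.0545/12 per month; n is counted in months.
Growing ordinary annuity: PV = PMT₁ × [1 − ((1+g)/(1+r))^n] / (r − g) = 3,075 × [1 − ((1+0.0029)/(1+r))^192] / (r − 0.0029) = A$504,807.10.

A$504,807.10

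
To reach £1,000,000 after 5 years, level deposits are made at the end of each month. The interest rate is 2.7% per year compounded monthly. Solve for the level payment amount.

£15,585.69

Level ordinary annuity; solve FV = PMT × [((1+r)^n − 1)/r] for PMT.
Periodic rate r = 0.027/12 per month; n is counted in months.
With n = 60: PMT = 1,000,000 / ([((1+r)^n − 1)/r]) = £15,585.69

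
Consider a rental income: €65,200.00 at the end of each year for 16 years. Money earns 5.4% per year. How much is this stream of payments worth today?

€686,927.39

This is an ordinary annuity: 16 payments of €65,200.00 at the end of each year.
Periodic rate r = 0.054 per year.
PV = PMT × [(1 − (1+r)^−n)/r] = 65,200 × [1 − (1+r)^−16] / r = €686,927.39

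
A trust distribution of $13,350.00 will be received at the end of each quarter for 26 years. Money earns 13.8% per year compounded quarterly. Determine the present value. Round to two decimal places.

$375,588.35

This is an ordinary annuity: 104 payments of $13,350.00 at the end of each quarter.
Periodic rate r = 0.138/4 per quarter; n is counted in quarters.
PV = PMT × [(1 − (1+r)^−n)/r] = 13,350 × [1 − (1+r)^−104] / r = $375,588.35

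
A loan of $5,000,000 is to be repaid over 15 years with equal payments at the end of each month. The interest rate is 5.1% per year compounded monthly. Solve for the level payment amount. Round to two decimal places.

$39,800.63

Level ordinary annuity; solve PV = PMT × [(1 − (1+r)^−n)/r] for PMT.
Periodic rate r = 0.051/12 per month; n is counted in months.
With n = 180: PMT = 5,000,000 / ([(1 − (1+r)^−n)/r]) = $39,800.63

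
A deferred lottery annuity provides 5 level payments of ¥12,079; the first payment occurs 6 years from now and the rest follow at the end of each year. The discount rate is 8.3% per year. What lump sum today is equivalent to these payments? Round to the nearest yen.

Ordinary annuity of 5 payments, first payment at period 6.
Periodic rate r = 0.083 per year.
The ordinary-annuity PV formula values the stream one period before the first payment (period 5); discount that back 5 periods:
PV₀ = 12,079 × [1 − (1+r)^−5] / r × (1+r)^−5 = ¥32,117

¥32,117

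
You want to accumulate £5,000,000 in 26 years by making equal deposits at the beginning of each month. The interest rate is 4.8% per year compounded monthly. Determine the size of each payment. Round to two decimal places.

£8,049.56

Level annuity due; solve FV = PMT × [((1+r)^n − 1)/r] × (1+r) for PMT.
Periodic rate r = 0.048/12 per month; n is counted in months.
With n = 312: PMT = 5,000,000 / ([((1+r)^n − 1)/r] × (1+r)) = £8,049.56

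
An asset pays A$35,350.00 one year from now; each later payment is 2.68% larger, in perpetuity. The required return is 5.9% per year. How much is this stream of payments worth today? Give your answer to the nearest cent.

A$1,097,826.09

Periodic rate r = 0.059 per year.
Growing perpetuity (Gordon): PV = PMT₁ / (r − g) = 35,350 / (r − 0.0268) = A$1,097,826.09.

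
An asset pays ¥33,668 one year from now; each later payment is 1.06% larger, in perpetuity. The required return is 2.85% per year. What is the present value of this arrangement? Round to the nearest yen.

Periodic rate r = 0.0285 per year.
Growing perpetuity (Gordon): PV = PMT₁ / (r − g) = 33,668 / (r − 0.0106) = ¥1,880,894.

¥1,880,894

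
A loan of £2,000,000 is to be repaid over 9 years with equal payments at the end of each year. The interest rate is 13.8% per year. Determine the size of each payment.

Level ordinary annuity; solve PV = PMT × [(1 − (1+r)^−n)/r] for PMT.
Periodic rate r = 0.138 per year.
With n = 9: PMT = 2,000,000 / ([(1 − (1+r)^−n)/r]) = £401,399.78

£401,399.78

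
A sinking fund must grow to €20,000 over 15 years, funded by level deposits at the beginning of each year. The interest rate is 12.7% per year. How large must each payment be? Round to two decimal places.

€449.87

Level annuity due; solve FV = PMT × [((1+r)^n − 1)/r] × (1+r) for PMT.
Periodic rate r = 0.127 per year.
With n = 15: PMT = 20,000 / ([((1+r)^n − 1)/r] × (1+r)) = €449.87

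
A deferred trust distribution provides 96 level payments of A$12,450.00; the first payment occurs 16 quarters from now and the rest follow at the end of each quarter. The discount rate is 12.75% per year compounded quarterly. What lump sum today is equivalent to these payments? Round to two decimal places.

Ordinary annuity of 96 payments, first payment at period 16.
Periodic rate r = 0.1275/4 per quarter; n is counted in quarters.
The ordinary-annuity PV formula values the stream one period before the first payment (period 15); discount that back 15 periods:
PV₀ = 12,450 × [1 − (1+r)^−96] / r × (1+r)^−15 = A$231,958.64

A$231,958.64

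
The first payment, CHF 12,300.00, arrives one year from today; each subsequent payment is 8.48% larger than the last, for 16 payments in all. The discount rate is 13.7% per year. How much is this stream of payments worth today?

Periodic rate r = 0.137 per year.
Growing ordinary annuity: PV = PMT₁ × [1 − ((1+g)/(1+r))^n] / (r − g) = 12,300 × [1 − ((1+0.0848)/(1+r))^16] / (r − 0.0848) = CHF 124,545.50.

CHF 124,545.50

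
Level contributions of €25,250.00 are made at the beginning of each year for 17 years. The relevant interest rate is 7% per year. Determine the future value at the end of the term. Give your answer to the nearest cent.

€833,225.57

This is an annuity due: 17 deposits of €25,250.00 at the beginning of each year.
Periodic rate r = 0.07 per year.
FV = PMT × [((1+r)^n − 1)/r] × (1+r) = 25,250 × [(1+r)^17 − 1] / r × (1+r) = €833,225.57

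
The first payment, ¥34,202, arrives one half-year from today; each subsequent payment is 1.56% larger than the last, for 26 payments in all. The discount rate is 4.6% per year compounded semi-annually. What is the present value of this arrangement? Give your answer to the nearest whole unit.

¥795,025

Periodic rate r = 0.046/2 per half-year; n is counted in half-years.
Growing ordinary annuity: PV = PMT₁ × [1 − ((1+g)/(1+r))^n] / (r − g) = 34,202 × [1 − ((1+0.0156)/(1+r))^26] / (r − 0.0156) = ¥795,025.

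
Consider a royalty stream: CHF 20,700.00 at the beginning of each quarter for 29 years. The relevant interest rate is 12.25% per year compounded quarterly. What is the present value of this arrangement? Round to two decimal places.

This is an annuity due: 116 payments of CHF 20,700.00 at the beginning of each quarter.
Periodic rate r = 0.1225/4 per quarter; n is counted in quarters.
PV = PMT × [(1 − (1+r)^−n)/r] × (1+r) = 20,700 × [1 − (1+r)^−116] / r × (1+r) = CHF 675,565.23

CHF 675,565.23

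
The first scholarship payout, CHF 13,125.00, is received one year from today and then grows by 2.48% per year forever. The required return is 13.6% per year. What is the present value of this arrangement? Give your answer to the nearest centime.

CHF 118,030.58

Periodic rate r = 0.136 per year.
Growing perpetuity (Gordon): PV = PMT₁ / (r − g) = 13,125 / (r − 0.0248) = CHF 118,030.58.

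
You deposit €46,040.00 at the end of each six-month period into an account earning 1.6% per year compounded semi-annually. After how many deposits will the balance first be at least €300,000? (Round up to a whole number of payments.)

Periodic rate r = 0.016/2 per half-year; n is counted in half-years.
Ordinary annuity FV: 300,000 = 46,040 × [((1+r)^n − 1)/r].
(1+r)^n = 1 + 300,000 × r / 46,040, so n = ln(1 + 300,000·r/46,040) / ln(1+r) = 6.38.
Round up to a whole number of payments: n = 7.

7 payments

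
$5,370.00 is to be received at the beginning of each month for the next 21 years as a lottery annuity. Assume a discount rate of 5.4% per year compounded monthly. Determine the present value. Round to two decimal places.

This is an annuity due: 252 payments of $5,370.00 at the beginning of each month.
Periodic rate r = 0.054/12 per month; n is counted in months.
PV = PMT × [(1 − (1+r)^−n)/r] × (1+r) = 5,370 × [1 − (1+r)^−252] / r × (1+r) = $812,045.73

$812,045.73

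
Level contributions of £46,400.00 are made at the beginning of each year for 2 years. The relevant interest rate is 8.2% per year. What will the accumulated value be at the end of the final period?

£104,526.39

This is an annuity due: 2 deposits of £46,400.00 at the beginning of each year.
Periodic rate r = 0.082 per year.
FV = PMT × [((1+r)^n − 1)/r] × (1+r) = 46,400 × [(1+r)^2 − 1] / r × (1+r) = £104,526.39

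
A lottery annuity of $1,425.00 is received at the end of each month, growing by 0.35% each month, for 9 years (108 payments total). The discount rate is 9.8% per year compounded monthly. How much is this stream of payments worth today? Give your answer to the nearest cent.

$120,348.21

Periodic rate r = 0.098/12 per month; n is counted in months.
Growing ordinary annuity: PV = PMT₁ × [1 − ((1+g)/(1+r))^n] / (r − g) = 1,425 × [1 − ((1+0.0035)/(1+r))^108] / (r − 0.0035) = $120,348.21.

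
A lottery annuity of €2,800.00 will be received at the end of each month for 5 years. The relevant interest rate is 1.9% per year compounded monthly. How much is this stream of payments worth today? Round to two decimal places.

This is an ordinary annuity: 60 payments of €2,800.00 at the end of each month.
Periodic rate r = 0.019/12 per month; n is counted in months.
PV = PMT × [(1 − (1+r)^−n)/r] = 2,800 × [1 − (1+r)^−60] / r = €160,145.99

€160,145.99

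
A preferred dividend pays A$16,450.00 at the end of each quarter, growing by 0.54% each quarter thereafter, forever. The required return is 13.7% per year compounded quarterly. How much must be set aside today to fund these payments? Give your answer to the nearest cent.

Periodic rate r = 0.137/4 per quarter.
Growing perpetuity (Gordon): PV = PMT₁ / (r − g) = 16,450 / (r − 0.0054) = A$570,190.64.

A$570,190.64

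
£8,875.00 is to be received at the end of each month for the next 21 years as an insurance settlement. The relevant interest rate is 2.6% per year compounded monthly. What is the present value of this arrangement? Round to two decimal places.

£1,722,004.76

This is an ordinary annuity: 252 payments of £8,875.00 at the end of each month.
Periodic rate r = 0.026/12 per month; n is counted in months.
PV = PMT × [(1 − (1+r)^−n)/r] = 8,875 × [1 − (1+r)^−252] / r = £1,722,004.76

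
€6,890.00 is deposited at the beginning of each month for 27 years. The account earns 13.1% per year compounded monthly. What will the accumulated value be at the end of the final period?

€20,870,958.72

This is an annuity due: 324 deposits of €6,890.00 at the beginning of each month.
Periodic rate r = 0.131/12 per month; n is counted in months.
FV = PMT × [((1+r)^n − 1)/r] × (1+r) = 6,890 × [(1+r)^324 − 1] / r × (1+r) = €20,870,958.72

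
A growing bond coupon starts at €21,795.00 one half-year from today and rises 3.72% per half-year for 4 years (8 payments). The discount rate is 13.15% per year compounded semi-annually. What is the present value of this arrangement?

€149,058.54

Periodic rate r = 0.1315/2 per half-year; n is counted in half-years.
Growing ordinary annuity: PV = PMT₁ × [1 − ((1+g)/(1+r))^n] / (r − g) = 21,795 × [1 − ((1+0.0372)/(1+r))^8] / (r − 0.0372) = €149,058.54.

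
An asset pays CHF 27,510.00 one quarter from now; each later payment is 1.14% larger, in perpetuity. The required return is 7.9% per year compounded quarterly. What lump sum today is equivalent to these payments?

CHF 3,294,610.78

Periodic rate r = 0.079/4 per quarter.
Growing perpetuity (Gordon): PV = PMT₁ / (r − g) = 27,510 / (r − 0.0114) = CHF 3,294,610.78.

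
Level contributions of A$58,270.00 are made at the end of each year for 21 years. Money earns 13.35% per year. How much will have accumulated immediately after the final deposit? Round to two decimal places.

A$5,628,310.58

This is an ordinary annuity: 21 deposits of A$58,270.00 at the end of each year.
Periodic rate r = 0.1335 per year.
FV = PMT × [((1+r)^n − 1)/r] = 58,270 × [(1+r)^21 − 1] / r = A$5,628,310.58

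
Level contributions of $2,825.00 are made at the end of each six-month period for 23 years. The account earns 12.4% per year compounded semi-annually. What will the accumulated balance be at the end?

$679,463.07

This is an ordinary annuity: 46 deposits of $2,825.00 at the end of each six-month period.
Periodic rate r = 0.124/2 per half-year; n is counted in half-years.
FV = PMT × [((1+r)^n − 1)/r] = 2,825 × [(1+r)^46 − 1] / r = $679,463.07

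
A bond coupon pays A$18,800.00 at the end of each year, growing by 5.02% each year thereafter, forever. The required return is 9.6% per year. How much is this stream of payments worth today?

Periodic rate r = 0.096 per year.
Growing perpetuity (Gordon): PV = PMT₁ / (r − g) = 18,800 / (r − 0.0502) = A$410,480.35.

A$410,480.35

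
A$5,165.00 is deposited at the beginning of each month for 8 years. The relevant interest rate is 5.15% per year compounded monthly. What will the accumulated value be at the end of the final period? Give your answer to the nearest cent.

This is an annuity due: 96 deposits of A$5,165.00 at the beginning of each month.
Periodic rate r = 0.0515/12 per month; n is counted in months.
FV = PMT × [((1+r)^n − 1)/r] × (1+r) = 5,165 × [(1+r)^96 − 1] / r × (1+r) = A$614,608.53

A$614,608.53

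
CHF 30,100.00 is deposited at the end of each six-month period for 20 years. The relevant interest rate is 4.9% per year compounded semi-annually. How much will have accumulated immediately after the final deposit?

CHF 2,006,463.10

This is an ordinary annuity: 40 deposits of CHF 30,100.00 at the end of each six-month period.
Periodic rate r = 0.049/2 per half-year; n is counted in half-years.
FV = PMT × [((1+r)^n − 1)/r] = 30,100 × [(1+r)^40 − 1] / r = CHF 2,006,463.10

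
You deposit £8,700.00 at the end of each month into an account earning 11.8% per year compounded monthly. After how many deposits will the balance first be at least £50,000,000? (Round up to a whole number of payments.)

415 payments

Periodic rate r = 0.118/12 per month; n is counted in months.
Ordinary annuity FV: 50,000,000 = 8,700 × [((1+r)^n − 1)/r].
(1+r)^n = 1 + 50,000,000 × r / 8,700, so n = ln(1 + 50,000,000·r/8,700) / ln(1+r) = 414.09.
Round up to a whole number of payments: n = 415.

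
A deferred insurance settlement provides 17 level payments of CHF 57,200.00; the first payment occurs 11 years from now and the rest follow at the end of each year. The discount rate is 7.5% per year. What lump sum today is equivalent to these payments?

CHF 261,821.56

Ordinary annuity of 17 payments, first payment at period 11.
Periodic rate r = 0.075 per year.
The ordinary-annuity PV formula values the stream one period before the first payment (period 10); discount that back 10 periods:
PV₀ = 57,200 × [1 − (1+r)^−17] / r × (1+r)^−10 = CHF 261,821.56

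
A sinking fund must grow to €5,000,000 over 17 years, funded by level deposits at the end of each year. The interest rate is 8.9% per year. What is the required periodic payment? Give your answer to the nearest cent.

Level ordinary annuity; solve FV = PMT × [((1+r)^n − 1)/r] for PMT.
Periodic rate r = 0.089 per year.
With n = 17: PMT = 5,000,000 / ([((1+r)^n − 1)/r]) = €136,476.64

€136,476.64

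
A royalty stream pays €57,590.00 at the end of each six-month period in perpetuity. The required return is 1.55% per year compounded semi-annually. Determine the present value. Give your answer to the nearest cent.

€7,430,967.74

Periodic rate r = 0.0155/2 per half-year.
Level perpetuity: PV = PMT / r = 57,590 / (0.0155/2) = €7,430,967.74.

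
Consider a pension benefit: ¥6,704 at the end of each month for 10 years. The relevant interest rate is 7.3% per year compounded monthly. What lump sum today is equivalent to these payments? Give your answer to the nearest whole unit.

¥569,775

This is an ordinary annuity: 120 payments of ¥6,704 at the end of each month.
Periodic rate r = 0.073/12 per month; n is counted in months.
PV = PMT × [(1 − (1+r)^−n)/r] = 6,704 × [1 − (1+r)^−120] / r = ¥569,775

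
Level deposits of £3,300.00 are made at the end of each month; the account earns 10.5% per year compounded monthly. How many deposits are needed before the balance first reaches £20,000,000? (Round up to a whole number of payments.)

Periodic rate r = 0.105/12 per month; n is counted in months.
Ordinary annuity FV: 20,000,000 = 3,300 × [((1+r)^n − 1)/r].
(1+r)^n = 1 + 20,000,000 × r / 3,300, so n = ln(1 + 20,000,000·r/3,300) / ln(1+r) = 457.94.
Round up to a whole number of payments: n = 458.

458 payments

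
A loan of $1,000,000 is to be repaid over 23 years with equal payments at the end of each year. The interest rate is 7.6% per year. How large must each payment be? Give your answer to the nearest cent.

$93,307.50

Level ordinary annuity; solve PV = PMT × [(1 − (1+r)^−n)/r] for PMT.
Periodic rate r = 0.076 per year.
With n = 23: PMT = 1,000,000 / ([(1 − (1+r)^−n)/r]) = $93,307.50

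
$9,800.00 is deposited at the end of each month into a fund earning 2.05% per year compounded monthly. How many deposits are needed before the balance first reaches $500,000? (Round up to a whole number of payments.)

49 payments

Periodic rate r = 0.0205/12 per month; n is counted in months.
Ordinary annuity FV: 500,000 = 9,800 × [((1+r)^n − 1)/r].
(1+r)^n = 1 + 500,000 × r / 9,800, so n = ln(1 + 500,000·r/9,800) / ln(1+r) = 48.96.
Round up to a whole number of payments: n = 49.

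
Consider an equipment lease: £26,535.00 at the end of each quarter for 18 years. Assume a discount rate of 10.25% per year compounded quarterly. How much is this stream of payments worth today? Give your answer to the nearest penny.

This is an ordinary annuity: 72 payments of £26,535.00 at the end of each quarter.
Periodic rate r = 0.1025/4 per quarter; n is counted in quarters.
PV = PMT × [(1 − (1+r)^−n)/r] = 26,535 × [1 − (1+r)^−72] / r = £868,027.11

£868,027.11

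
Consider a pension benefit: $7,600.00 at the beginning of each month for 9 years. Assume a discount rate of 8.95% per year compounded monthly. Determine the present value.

$566,472.63

This is an annuity due: 108 payments of $7,600.00 at the beginning of each month.
Periodic rate r = 0.0895/12 per month; n is counted in months.
PV = PMT × [(1 − (1+r)^−n)/r] × (1+r) = 7,600 × [1 − (1+r)^−108] / r × (1+r) = $566,472.63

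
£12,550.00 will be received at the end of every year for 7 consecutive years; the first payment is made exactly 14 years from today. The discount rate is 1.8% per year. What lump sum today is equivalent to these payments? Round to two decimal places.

Ordinary annuity of 7 payments, first payment at period 14.
Periodic rate r = 0.018 per year.
The ordinary-annuity PV formula values the stream one period before the first payment (period 13); discount that back 13 periods:
PV₀ = 12,550 × [1 − (1+r)^−7] / r × (1+r)^−13 = £64,909.15

£64,909.15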